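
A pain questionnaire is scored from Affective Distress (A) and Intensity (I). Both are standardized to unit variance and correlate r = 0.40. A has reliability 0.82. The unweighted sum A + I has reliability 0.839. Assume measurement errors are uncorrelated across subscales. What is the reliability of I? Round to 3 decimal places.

0.729

Var(A+I) = 2 + 2·0.40 = 2.800.
True-score variance = ρ_A + ρ_I + 2·0.40, so 0.839 = (0.82 + ρ_I + 0.80) / 2.800.
ρ_I = 0.839·2.800 − 0.82 − 0.80 = 0.729.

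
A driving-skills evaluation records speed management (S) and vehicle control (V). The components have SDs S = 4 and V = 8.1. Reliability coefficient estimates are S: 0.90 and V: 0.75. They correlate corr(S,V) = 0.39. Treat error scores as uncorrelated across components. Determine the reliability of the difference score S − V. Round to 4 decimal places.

Var(S−V) = 4² + 8.1² − 2·4·8.1·0.39 = 81.61 − 25.272 = 56.338.
Under uncorrelated errors the observed covariances equal the true-score covariances, so only the own-variance terms attenuate.
True-score variance = [4²·0.90 + 8.1²·0.75] − 25.272 = 63.6075 − 25.272 = 38.3355.
Reliability = 38.3355 / 56.338 = 0.6805.

0.6805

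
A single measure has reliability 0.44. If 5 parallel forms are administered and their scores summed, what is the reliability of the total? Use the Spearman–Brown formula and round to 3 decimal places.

0.797

ρ_k = kρ / (1 + (k−1)ρ) = 5·0.44 / (1 + 4·0.44) = 2.200 / 2.760 = 0.797.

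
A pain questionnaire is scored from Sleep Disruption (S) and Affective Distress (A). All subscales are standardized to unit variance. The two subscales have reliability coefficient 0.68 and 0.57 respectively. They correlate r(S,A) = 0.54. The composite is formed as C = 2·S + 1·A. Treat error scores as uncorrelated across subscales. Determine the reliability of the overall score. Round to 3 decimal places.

0.761

Var(C) = 2² + 1 + 2·[2·0.54] = 5 + 2.16 = 7.16.
With uncorrelated errors the cross-covariances are all true-score covariance, so they carry over unchanged; only the diagonal terms shrink to ρᵢσᵢ².
True-score variance = [2²·0.68 + 0.57] + 2.16 = 3.29 + 2.16 = 5.45.
Reliability = 5.45 / 7.16 = 0.761.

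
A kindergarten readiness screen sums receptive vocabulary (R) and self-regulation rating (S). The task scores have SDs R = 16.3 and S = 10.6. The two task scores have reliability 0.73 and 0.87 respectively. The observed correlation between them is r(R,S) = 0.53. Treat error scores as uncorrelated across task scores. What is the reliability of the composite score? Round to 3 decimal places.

Var(R+S) = 16.3² + 10.6² + 2·[16.3·10.6·0.53] = 378.05 + 183.147 = 561.197.
With uncorrelated errors the cross-covariances are all true-score covariance, so they carry over unchanged; only the diagonal terms shrink to ρᵢσᵢ².
True-score variance = [16.3²·0.73 + 10.6²·0.87] + 183.147 = 291.707 + 183.147 = 474.854.
Reliability = 474.854 / 561.197 = 0.846.

0.846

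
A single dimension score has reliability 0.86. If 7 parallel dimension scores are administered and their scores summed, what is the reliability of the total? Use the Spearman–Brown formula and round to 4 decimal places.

0.9773

ρ_k = kρ / (1 + (k−1)ρ) = 7·0.86 / (1 + 6·0.86) = 6.020 / 6.160 = 0.9773.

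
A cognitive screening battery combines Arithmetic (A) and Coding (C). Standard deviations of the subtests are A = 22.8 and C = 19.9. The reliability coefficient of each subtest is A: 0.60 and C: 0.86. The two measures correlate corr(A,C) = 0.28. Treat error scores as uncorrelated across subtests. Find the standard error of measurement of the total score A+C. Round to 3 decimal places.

16.229

Var(total) = 915.85 + 254.083 = 1169.93.
True-score variance = 652.473 + 254.083 = 906.556, so reliability = 0.7749.
Error variance = 1169.93 − 906.556 = 263.377; SEM = √263.377 = 16.229.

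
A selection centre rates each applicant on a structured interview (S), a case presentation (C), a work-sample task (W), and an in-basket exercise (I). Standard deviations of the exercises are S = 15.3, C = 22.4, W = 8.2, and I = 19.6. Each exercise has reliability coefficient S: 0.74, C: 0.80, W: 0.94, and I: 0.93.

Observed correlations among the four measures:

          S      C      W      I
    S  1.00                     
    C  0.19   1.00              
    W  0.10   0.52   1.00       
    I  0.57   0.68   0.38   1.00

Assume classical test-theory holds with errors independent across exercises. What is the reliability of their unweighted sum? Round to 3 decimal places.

Var(S+C+W+I) = 15.3² + 22.4² + 8.2² + 19.6² + 2·[15.3·22.4·0.19 + 15.3·8.2·0.10 + 15.3·19.6·0.57 + 22.4·8.2·0.52 + 22.4·19.6·0.68 + 8.2·19.6·0.38] = 1187.25 + 1407.46 = 2594.71.
Under uncorrelated errors the observed covariances equal the true-score covariances, so only the own-variance terms attenuate.
True-score variance = [15.3²·0.74 + 22.4²·0.80 + 8.2²·0.94 + 19.6²·0.93] + 1407.46 = 995.109 + 1407.46 = 2402.57.
Reliability = 2402.57 / 2594.71 = 0.926.

0.926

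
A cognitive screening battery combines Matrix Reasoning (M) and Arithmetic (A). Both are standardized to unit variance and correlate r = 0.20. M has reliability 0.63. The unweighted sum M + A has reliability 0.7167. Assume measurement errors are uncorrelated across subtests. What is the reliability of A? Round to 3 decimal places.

Var(M+A) = 2 + 2·0.20 = 2.400.
True-score variance = ρ_M + ρ_A + 2·0.20, so 0.7167 = (0.63 + ρ_A + 0.40) / 2.400.
ρ_A = 0.7167·2.400 − 0.63 − 0.40 = 0.690.

0.690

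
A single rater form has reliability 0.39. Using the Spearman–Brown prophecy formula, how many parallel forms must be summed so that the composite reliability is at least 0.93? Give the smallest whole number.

k ≥ ρ*(1−ρ₁)/(ρ₁(1−ρ*)) = 0.93·0.61 / (0.39·0.07) = 20.780.
Smallest integer k = 21.

21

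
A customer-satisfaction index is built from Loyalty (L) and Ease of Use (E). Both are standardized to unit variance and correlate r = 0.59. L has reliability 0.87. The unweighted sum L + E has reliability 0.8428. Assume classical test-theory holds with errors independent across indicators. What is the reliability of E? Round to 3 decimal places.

0.630

Var(L+E) = 2 + 2·0.59 = 3.180.
True-score variance = ρ_L + ρ_E + 2·0.59, so 0.8428 = (0.87 + ρ_E + 1.18) / 3.180.
ρ_E = 0.8428·3.180 − 0.87 − 1.18 = 0.630.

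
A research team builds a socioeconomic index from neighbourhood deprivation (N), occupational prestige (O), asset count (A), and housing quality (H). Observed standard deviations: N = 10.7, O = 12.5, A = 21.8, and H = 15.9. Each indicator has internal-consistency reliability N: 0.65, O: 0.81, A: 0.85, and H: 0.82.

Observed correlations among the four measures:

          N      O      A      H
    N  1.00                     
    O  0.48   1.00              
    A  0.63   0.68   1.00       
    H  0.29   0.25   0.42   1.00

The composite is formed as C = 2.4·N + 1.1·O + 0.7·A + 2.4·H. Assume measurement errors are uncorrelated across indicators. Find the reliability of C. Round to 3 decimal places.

Var(C) = 2.4²·10.7² + 1.1²·12.5² + 0.7²·21.8² + 2.4²·15.9² + 2·[2.64·10.7·12.5·0.48 + 1.68·10.7·21.8·0.63 + 5.76·10.7·15.9·0.29 + 0.77·12.5·21.8·0.68 + 2.64·12.5·15.9·0.25 + 1.68·21.8·15.9·0.42] = 2537.58 + 2437.97 = 4975.55.
With uncorrelated errors the cross-covariances are all true-score covariance, so they carry over unchanged; only the diagonal terms shrink to ρᵢσᵢ².
True-score variance = [2.4²·10.7²·0.65 + 1.1²·12.5²·0.81 + 0.7²·21.8²·0.85 + 2.4²·15.9²·0.82] + 2437.97 = 1973.8 + 2437.97 = 4411.77.
Reliability = 4411.77 / 4975.55 = 0.887.

0.887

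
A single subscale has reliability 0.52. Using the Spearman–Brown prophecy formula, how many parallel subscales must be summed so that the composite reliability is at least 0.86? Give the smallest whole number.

6

k ≥ ρ*(1−ρ₁)/(ρ₁(1−ρ*)) = 0.86·0.48 / (0.52·0.14) = 5.670.
Smallest integer k = 6.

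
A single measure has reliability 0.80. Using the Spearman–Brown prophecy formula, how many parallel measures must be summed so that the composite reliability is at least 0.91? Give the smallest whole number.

k ≥ ρ*(1−ρ₁)/(ρ₁(1−ρ*)) = 0.91·0.20 / (0.80·0.09) = 2.528.
Smallest integer k = 3.

3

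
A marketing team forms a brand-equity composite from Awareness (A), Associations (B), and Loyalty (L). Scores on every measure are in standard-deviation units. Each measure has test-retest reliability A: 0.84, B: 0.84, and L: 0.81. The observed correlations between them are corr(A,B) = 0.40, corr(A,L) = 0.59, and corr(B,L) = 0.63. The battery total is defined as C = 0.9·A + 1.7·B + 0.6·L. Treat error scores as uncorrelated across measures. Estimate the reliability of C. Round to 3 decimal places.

0.908

Var(C) = 0.9² + 1.7² + 0.6² + 2·[1.53·0.40 + 0.54·0.59 + 1.02·0.63] = 4.06 + 3.1464 = 7.2064.
Because errors are independent across components, Cov(Tᵢ,Tⱼ) = Cov(Xᵢ,Xⱼ); the off-diagonal part of the true-score variance is the same as above.
True-score variance = [0.9²·0.84 + 1.7²·0.84 + 0.6²·0.81] + 3.1464 = 3.3996 + 3.1464 = 6.546.
Reliability = 6.546 / 7.2064 = 0.908.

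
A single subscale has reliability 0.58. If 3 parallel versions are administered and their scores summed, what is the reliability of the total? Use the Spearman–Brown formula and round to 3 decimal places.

0.806

ρ_k = kρ / (1 + (k−1)ρ) = 3·0.58 / (1 + 2·0.58) = 1.740 / 2.160 = 0.806.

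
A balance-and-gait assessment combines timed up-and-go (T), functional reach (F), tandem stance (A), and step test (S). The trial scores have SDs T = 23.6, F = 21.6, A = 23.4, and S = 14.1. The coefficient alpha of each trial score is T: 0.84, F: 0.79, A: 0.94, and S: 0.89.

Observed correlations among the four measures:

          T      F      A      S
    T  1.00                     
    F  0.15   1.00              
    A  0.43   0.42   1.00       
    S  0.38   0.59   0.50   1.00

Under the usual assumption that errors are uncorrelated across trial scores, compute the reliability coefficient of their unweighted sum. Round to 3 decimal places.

Var(T+F+A+S) = 23.6² + 21.6² + 23.4² + 14.1² + 2·[23.6·21.6·0.15 + 23.6·23.4·0.43 + 23.6·14.1·0.38 + 21.6·23.4·0.42 + 21.6·14.1·0.59 + 23.4·14.1·0.50] = 1769.89 + 1994.64 = 3764.53.
Under uncorrelated errors the observed covariances equal the true-score covariances, so only the own-variance terms attenuate.
True-score variance = [23.6²·0.84 + 21.6²·0.79 + 23.4²·0.94 + 14.1²·0.89] + 1994.64 = 1528.08 + 1994.64 = 3522.72.
Reliability = 3522.72 / 3764.53 = 0.936.

0.936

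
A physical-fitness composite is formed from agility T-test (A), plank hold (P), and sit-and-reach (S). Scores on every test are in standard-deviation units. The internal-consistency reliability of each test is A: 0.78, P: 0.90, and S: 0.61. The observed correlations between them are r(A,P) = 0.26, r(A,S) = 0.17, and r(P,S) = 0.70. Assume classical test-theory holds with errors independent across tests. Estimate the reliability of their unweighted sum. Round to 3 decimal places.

0.865

Var(A+P+S) = 3 + 2·[0.26 + 0.17 + 0.70] = 3 + 2.26 = 5.26.
Because errors are independent across components, Cov(Tᵢ,Tⱼ) = Cov(Xᵢ,Xⱼ); the off-diagonal part of the true-score variance is the same as above.
True-score variance = [0.78 + 0.90 + 0.61] + 2.26 = 2.29 + 2.26 = 4.55.
Reliability = 4.55 / 5.26 = 0.865.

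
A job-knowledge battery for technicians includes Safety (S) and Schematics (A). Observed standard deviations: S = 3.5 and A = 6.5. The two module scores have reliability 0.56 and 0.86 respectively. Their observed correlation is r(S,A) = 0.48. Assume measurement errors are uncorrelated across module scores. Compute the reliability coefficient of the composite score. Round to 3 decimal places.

Var(S+A) = 3.5² + 6.5² + 2·[3.5·6.5·0.48] = 54.5 + 21.84 = 76.34.
With uncorrelated errors the cross-covariances are all true-score covariance, so they carry over unchanged; only the diagonal terms shrink to ρᵢσᵢ².
True-score variance = [3.5²·0.56 + 6.5²·0.86] + 21.84 = 43.195 + 21.84 = 65.035.
Reliability = 65.035 / 76.34 = 0.852.

0.852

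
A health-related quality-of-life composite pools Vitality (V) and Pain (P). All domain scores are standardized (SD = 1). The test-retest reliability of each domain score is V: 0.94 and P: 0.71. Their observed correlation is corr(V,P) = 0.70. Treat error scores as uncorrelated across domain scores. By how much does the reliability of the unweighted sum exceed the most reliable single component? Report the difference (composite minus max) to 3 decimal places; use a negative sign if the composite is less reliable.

-0.043

Var(sum) = 2 + 1.4 = 3.4; true-score variance = 1.65 + 1.4 = 3.05; composite reliability = 0.8971.
Max component reliability = 0.9400.
Difference = 0.8971 − 0.9400 = -0.043.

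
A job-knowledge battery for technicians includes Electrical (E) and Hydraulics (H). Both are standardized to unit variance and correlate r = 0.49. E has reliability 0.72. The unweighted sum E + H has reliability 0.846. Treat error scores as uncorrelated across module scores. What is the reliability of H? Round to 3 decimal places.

Var(E+H) = 2 + 2·0.49 = 2.980.
True-score variance = ρ_E + ρ_H + 2·0.49, so 0.846 = (0.72 + ρ_H + 0.98) / 2.980.
ρ_H = 0.846·2.980 − 0.72 − 0.98 = 0.821.

0.821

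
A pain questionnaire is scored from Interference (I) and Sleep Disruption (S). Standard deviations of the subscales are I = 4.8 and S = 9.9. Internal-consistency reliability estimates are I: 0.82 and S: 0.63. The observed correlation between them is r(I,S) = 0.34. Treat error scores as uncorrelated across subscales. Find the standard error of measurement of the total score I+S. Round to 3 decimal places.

6.357

Var(total) = 121.05 + 32.3136 = 153.364.
True-score variance = 80.6391 + 32.3136 = 112.953, so reliability = 0.7365.
Error variance = 153.364 − 112.953 = 40.4109; SEM = √40.4109 = 6.357.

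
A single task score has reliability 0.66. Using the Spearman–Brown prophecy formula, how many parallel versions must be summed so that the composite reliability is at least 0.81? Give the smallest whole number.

k ≥ ρ*(1−ρ₁)/(ρ₁(1−ρ*)) = 0.81·0.34 / (0.66·0.19) = 2.196.
Smallest integer k = 3.

3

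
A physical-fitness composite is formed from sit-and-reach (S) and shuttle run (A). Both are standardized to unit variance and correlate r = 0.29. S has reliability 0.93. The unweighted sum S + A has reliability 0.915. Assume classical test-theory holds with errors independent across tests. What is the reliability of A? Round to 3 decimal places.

Var(S+A) = 2 + 2·0.29 = 2.580.
True-score variance = ρ_S + ρ_A + 2·0.29, so 0.915 = (0.93 + ρ_A + 0.58) / 2.580.
ρ_A = 0.915·2.580 − 0.93 − 0.58 = 0.851.

0.851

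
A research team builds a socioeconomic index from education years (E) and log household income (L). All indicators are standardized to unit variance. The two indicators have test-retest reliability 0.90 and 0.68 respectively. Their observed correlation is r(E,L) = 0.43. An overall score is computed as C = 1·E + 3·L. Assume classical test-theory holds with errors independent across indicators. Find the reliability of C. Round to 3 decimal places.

0.763

Var(C) = 1 + 3² + 2·[3·0.43] = 10 + 2.58 = 12.58.
Because errors are independent across components, Cov(Tᵢ,Tⱼ) = Cov(Xᵢ,Xⱼ); the off-diagonal part of the true-score variance is the same as above.
True-score variance = [0.90 + 3²·0.68] + 2.58 = 7.02 + 2.58 = 9.6.
Reliability = 9.6 / 12.58 = 0.763.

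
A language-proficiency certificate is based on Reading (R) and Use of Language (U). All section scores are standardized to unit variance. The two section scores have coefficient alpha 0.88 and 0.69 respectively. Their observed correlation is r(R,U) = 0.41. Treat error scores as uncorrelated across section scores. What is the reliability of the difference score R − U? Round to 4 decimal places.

Var(R−U) = 1 + 1 − 2·0.41 = 2 − 0.82 = 1.18.
Because errors are independent across components, Cov(Tᵢ,Tⱼ) = Cov(Xᵢ,Xⱼ); the off-diagonal part of the true-score variance is the same as above.
True-score variance = [0.88 + 0.69] − 0.82 = 1.57 − 0.82 = 0.75.
Reliability = 0.75 / 1.18 = 0.6356.

0.6356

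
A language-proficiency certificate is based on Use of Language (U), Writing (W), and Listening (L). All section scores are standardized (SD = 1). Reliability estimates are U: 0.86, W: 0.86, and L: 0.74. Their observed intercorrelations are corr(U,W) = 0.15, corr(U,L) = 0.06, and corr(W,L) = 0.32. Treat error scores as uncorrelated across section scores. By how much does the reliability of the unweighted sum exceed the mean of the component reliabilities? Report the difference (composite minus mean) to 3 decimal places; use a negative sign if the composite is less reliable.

0.047

Var(sum) = 3 + 1.06 = 4.06; true-score variance = 2.46 + 1.06 = 3.52; composite reliability = 0.8670.
Mean component reliability = 0.8200.
Difference = 0.8670 − 0.8200 = 0.047.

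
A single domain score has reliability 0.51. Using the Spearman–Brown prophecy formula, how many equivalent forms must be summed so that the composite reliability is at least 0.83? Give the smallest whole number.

k ≥ ρ*(1−ρ₁)/(ρ₁(1−ρ*)) = 0.83·0.49 / (0.51·0.17) = 4.691.
Smallest integer k = 5.

5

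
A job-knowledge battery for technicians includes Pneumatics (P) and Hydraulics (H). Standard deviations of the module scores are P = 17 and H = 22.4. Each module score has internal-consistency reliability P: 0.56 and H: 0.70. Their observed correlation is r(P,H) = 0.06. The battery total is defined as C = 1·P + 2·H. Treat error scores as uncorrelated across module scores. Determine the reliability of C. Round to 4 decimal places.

0.6945

Var(C) = 17² + 2²·22.4² + 2·[2·17·22.4·0.06] = 2296.04 + 91.392 = 2387.43.
With uncorrelated errors the cross-covariances are all true-score covariance, so they carry over unchanged; only the diagonal terms shrink to ρᵢσᵢ².
True-score variance = [17²·0.56 + 2²·22.4²·0.70] + 91.392 = 1566.77 + 91.392 = 1658.16.
Reliability = 1658.16 / 2387.43 = 0.6945.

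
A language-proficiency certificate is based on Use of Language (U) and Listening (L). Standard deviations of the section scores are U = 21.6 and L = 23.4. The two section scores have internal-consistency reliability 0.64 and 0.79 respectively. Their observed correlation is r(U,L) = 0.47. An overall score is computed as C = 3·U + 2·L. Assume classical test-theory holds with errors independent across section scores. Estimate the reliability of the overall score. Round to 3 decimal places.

Var(C) = 3²·21.6² + 2²·23.4² + 2·[6·21.6·23.4·0.47] = 6389.28 + 2850.68 = 9239.96.
With uncorrelated errors the cross-covariances are all true-score covariance, so they carry over unchanged; only the diagonal terms shrink to ρᵢσᵢ².
True-score variance = [3²·21.6²·0.64 + 2²·23.4²·0.79] + 2850.68 = 4417.68 + 2850.68 = 7268.36.
Reliability = 7268.36 / 9239.96 = 0.787.

0.787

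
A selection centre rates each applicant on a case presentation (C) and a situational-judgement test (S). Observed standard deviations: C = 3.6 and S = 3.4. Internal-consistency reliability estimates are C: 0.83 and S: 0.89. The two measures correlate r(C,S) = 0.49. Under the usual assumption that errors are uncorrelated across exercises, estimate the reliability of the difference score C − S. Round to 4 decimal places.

Var(C−S) = 3.6² + 3.4² − 2·3.6·3.4·0.49 = 24.52 − 11.9952 = 12.5248.
With uncorrelated errors the cross-covariances are all true-score covariance, so they carry over unchanged; only the diagonal terms shrink to ρᵢσᵢ².
True-score variance = [3.6²·0.83 + 3.4²·0.89] − 11.9952 = 21.0452 − 11.9952 = 9.05.
Reliability = 9.05 / 12.5248 = 0.7226.

0.7226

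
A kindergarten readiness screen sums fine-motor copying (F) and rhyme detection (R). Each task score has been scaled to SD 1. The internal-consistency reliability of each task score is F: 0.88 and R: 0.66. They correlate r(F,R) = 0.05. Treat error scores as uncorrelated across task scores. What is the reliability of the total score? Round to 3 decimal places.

Var(F+R) = 2 + 2·[0.05] = 2 + 0.1 = 2.1.
Under uncorrelated errors the observed covariances equal the true-score covariances, so only the own-variance terms attenuate.
True-score variance = [0.88 + 0.66] + 0.1 = 1.54 + 0.1 = 1.64.
Reliability = 1.64 / 2.1 = 0.781.

0.781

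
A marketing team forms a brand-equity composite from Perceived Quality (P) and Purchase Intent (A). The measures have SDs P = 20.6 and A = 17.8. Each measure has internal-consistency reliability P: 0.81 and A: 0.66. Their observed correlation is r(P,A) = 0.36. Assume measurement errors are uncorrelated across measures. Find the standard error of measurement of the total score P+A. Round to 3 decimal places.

Var(total) = 741.2 + 264.01 = 1005.21.
True-score variance = 552.846 + 264.01 = 816.856, so reliability = 0.8126.
Error variance = 1005.21 − 816.856 = 188.354; SEM = √188.354 = 13.724.

13.724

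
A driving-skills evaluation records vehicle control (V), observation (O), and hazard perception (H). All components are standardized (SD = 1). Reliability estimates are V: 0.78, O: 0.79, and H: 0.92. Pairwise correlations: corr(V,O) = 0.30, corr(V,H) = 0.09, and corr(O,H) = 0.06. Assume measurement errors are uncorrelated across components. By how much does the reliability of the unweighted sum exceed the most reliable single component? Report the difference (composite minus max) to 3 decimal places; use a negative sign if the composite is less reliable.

-0.051

Var(sum) = 3 + 0.9 = 3.9; true-score variance = 2.49 + 0.9 = 3.39; composite reliability = 0.8692.
Max component reliability = 0.9200.
Difference = 0.8692 − 0.9200 = -0.051.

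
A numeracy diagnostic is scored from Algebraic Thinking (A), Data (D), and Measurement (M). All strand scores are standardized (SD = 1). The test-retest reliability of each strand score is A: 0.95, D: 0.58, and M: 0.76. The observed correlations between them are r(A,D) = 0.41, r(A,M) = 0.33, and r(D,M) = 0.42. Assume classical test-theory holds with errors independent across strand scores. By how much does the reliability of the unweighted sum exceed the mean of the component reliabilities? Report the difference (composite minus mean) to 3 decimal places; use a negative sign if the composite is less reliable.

Var(sum) = 3 + 2.32 = 5.32; true-score variance = 2.29 + 2.32 = 4.61; composite reliability = 0.8665.
Mean component reliability = 0.7633.
Difference = 0.8665 − 0.7633 = 0.103.

0.103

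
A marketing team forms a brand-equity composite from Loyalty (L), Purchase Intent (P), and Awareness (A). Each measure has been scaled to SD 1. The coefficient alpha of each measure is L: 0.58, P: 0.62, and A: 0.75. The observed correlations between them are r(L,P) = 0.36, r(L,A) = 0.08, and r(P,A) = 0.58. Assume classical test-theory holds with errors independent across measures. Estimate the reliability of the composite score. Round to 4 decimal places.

0.7917

Var(L+P+A) = 3 + 2·[0.36 + 0.08 + 0.58] = 3 + 2.04 = 5.04.
With uncorrelated errors the cross-covariances are all true-score covariance, so they carry over unchanged; only the diagonal terms shrink to ρᵢσᵢ².
True-score variance = [0.58 + 0.62 + 0.75] + 2.04 = 1.95 + 2.04 = 3.99.
Reliability = 3.99 / 5.04 = 0.7917.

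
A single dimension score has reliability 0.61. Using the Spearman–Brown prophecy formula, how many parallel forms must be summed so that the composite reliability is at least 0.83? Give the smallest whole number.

4

k ≥ ρ*(1−ρ₁)/(ρ₁(1−ρ*)) = 0.83·0.39 / (0.61·0.17) = 3.122.
Smallest integer k = 4.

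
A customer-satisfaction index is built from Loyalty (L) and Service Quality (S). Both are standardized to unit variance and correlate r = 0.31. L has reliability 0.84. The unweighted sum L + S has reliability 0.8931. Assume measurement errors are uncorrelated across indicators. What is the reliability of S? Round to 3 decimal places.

0.880

Var(L+S) = 2 + 2·0.31 = 2.620.
True-score variance = ρ_L + ρ_S + 2·0.31, so 0.8931 = (0.84 + ρ_S + 0.62) / 2.620.
ρ_S = 0.8931·2.620 − 0.84 − 0.62 = 0.880.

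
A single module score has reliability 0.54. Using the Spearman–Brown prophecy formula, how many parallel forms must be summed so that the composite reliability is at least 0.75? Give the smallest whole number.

3

k ≥ ρ*(1−ρ₁)/(ρ₁(1−ρ*)) = 0.75·0.46 / (0.54·0.25) = 2.556.
Smallest integer k = 3.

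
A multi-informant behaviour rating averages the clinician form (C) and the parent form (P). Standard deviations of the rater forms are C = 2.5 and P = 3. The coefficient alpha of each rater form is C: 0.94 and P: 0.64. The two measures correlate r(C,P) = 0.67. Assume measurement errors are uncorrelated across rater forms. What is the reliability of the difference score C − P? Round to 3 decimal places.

Var(C−P) = 2.5² + 3² − 2·2.5·3·0.67 = 15.25 − 10.05 = 5.2.
Because errors are independent across components, Cov(Tᵢ,Tⱼ) = Cov(Xᵢ,Xⱼ); the off-diagonal part of the true-score variance is the same as above.
True-score variance = [2.5²·0.94 + 3²·0.64] − 10.05 = 11.635 − 10.05 = 1.585.
Reliability = 1.585 / 5.2 = 0.305.

0.305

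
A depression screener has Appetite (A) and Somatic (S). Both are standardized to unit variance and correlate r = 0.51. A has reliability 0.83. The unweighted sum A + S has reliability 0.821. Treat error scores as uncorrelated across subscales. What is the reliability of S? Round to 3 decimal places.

0.629

Var(A+S) = 2 + 2·0.51 = 3.020.
True-score variance = ρ_A + ρ_S + 2·0.51, so 0.821 = (0.83 + ρ_S + 1.02) / 3.020.
ρ_S = 0.821·3.020 − 0.83 − 1.02 = 0.629.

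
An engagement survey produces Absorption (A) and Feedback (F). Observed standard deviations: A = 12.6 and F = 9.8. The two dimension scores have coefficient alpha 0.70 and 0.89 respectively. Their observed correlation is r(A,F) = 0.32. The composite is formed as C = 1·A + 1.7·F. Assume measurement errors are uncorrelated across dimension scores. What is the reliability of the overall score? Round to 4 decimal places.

0.8630

Var(C) = 12.6² + 1.7²·9.8² + 2·[1.7·12.6·9.8·0.32] = 436.316 + 134.346 = 570.662.
Because errors are independent across components, Cov(Tᵢ,Tⱼ) = Cov(Xᵢ,Xⱼ); the off-diagonal part of the true-score variance is the same as above.
True-score variance = [12.6²·0.70 + 1.7²·9.8²·0.89] + 134.346 = 358.156 + 134.346 = 492.503.
Reliability = 492.503 / 570.662 = 0.8630.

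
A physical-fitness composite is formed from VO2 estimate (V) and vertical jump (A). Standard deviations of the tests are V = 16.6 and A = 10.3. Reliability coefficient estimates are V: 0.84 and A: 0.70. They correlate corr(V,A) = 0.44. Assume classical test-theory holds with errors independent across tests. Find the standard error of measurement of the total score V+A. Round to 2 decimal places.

8.71

Var(total) = 381.65 + 150.462 = 532.112.
True-score variance = 305.733 + 150.462 = 456.196, so reliability = 0.8573.
Error variance = 532.112 − 456.196 = 75.9166; SEM = √75.9166 = 8.71.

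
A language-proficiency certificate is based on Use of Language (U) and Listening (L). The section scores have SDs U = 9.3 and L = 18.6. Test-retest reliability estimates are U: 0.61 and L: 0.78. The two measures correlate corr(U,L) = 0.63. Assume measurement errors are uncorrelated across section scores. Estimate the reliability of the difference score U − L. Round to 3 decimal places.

0.488

Var(U−L) = 9.3² + 18.6² − 2·9.3·18.6·0.63 = 432.45 − 217.955 = 214.495.
Because errors are independent across components, Cov(Tᵢ,Tⱼ) = Cov(Xᵢ,Xⱼ); the off-diagonal part of the true-score variance is the same as above.
True-score variance = [9.3²·0.61 + 18.6²·0.78] − 217.955 = 322.608 − 217.955 = 104.653.
Reliability = 104.653 / 214.495 = 0.488.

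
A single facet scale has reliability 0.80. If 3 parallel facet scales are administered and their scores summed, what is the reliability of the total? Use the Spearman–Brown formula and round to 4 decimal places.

ρ_k = kρ / (1 + (k−1)ρ) = 3·0.80 / (1 + 2·0.80) = 2.400 / 2.600 = 0.9231.

0.9231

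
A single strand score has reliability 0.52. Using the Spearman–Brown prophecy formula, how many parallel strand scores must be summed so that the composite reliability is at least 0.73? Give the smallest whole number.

k ≥ ρ*(1−ρ₁)/(ρ₁(1−ρ*)) = 0.73·0.48 / (0.52·0.27) = 2.496.
Smallest integer k = 3.

3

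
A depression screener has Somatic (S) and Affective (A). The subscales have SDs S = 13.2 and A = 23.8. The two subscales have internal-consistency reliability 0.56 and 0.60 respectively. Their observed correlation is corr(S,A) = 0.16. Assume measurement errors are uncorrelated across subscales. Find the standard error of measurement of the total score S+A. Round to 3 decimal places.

Var(total) = 740.68 + 100.531 = 841.211.
True-score variance = 437.438 + 100.531 = 537.97, so reliability = 0.6395.
Error variance = 841.211 − 537.97 = 303.242; SEM = √303.242 = 17.414.

17.414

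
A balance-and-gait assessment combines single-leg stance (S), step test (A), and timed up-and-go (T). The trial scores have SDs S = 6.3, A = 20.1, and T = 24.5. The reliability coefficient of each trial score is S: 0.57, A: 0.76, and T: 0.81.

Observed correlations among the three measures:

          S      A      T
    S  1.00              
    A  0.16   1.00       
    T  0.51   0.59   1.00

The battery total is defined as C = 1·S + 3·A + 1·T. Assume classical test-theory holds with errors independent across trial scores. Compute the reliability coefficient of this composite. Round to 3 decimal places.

Var(C) = 6.3² + 3²·20.1² + 24.5² + 2·[3·6.3·20.1·0.16 + 6.3·24.5·0.51 + 3·20.1·24.5·0.59] = 4276.03 + 2022.27 = 6298.3.
Because errors are independent across components, Cov(Tᵢ,Tⱼ) = Cov(Xᵢ,Xⱼ); the off-diagonal part of the true-score variance is the same as above.
True-score variance = [6.3²·0.57 + 3²·20.1²·0.76 + 24.5²·0.81] + 2022.27 = 3272.25 + 2022.27 = 5294.53.
Reliability = 5294.53 / 6298.3 = 0.841.

0.841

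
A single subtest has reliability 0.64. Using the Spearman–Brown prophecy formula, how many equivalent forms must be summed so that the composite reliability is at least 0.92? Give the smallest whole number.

k ≥ ρ*(1−ρ₁)/(ρ₁(1−ρ*)) = 0.92·0.36 / (0.64·0.08) = 6.469.
Smallest integer k = 7.

7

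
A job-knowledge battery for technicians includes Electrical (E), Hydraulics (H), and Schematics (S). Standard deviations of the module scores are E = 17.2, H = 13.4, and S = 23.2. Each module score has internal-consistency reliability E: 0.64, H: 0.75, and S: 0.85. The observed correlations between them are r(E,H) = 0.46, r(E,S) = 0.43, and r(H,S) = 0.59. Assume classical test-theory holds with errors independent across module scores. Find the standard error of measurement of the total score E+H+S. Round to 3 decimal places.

15.236

Var(total) = 1013.64 + 922.054 = 1935.69.
True-score variance = 781.512 + 922.054 = 1703.57, so reliability = 0.8801.
Error variance = 1935.69 − 1703.57 = 232.128; SEM = √232.128 = 15.236.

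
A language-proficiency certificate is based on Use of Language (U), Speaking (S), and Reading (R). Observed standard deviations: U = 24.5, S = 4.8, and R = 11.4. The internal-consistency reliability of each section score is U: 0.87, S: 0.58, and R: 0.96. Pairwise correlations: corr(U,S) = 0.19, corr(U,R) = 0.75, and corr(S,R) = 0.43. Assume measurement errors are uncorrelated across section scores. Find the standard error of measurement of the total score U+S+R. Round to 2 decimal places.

9.64

Var(total) = 753.25 + 510.697 = 1263.95.
True-score variance = 660.342 + 510.697 = 1171.04, so reliability = 0.9265.
Error variance = 1263.95 − 1171.04 = 92.9077; SEM = √92.9077 = 9.64.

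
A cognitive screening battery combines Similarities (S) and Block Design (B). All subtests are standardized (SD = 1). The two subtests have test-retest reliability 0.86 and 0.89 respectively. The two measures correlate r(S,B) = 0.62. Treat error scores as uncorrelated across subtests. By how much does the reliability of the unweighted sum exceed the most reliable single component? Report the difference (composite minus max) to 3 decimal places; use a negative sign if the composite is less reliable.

Var(sum) = 2 + 1.24 = 3.24; true-score variance = 1.75 + 1.24 = 2.99; composite reliability = 0.9228.
Max component reliability = 0.8900.
Difference = 0.9228 − 0.8900 = 0.033.

0.033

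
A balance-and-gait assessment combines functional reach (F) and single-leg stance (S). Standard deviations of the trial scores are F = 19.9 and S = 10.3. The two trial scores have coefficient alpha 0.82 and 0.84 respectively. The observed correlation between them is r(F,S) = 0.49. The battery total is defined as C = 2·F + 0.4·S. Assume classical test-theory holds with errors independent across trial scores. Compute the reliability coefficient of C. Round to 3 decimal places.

0.837

Var(C) = 2²·19.9² + 0.4²·10.3² + 2·[0.8·19.9·10.3·0.49] = 1601.01 + 160.696 = 1761.71.
With uncorrelated errors the cross-covariances are all true-score covariance, so they carry over unchanged; only the diagonal terms shrink to ρᵢσᵢ².
True-score variance = [2²·19.9²·0.82 + 0.4²·10.3²·0.84] + 160.696 = 1313.17 + 160.696 = 1473.87.
Reliability = 1473.87 / 1761.71 = 0.837.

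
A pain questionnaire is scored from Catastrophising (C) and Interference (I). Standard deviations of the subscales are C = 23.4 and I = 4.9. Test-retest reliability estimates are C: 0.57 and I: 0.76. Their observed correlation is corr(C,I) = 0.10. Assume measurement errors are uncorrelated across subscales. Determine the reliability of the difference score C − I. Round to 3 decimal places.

0.560

Var(C−I) = 23.4² + 4.9² − 2·23.4·4.9·0.10 = 571.57 − 22.932 = 548.638.
Under uncorrelated errors the observed covariances equal the true-score covariances, so only the own-variance terms attenuate.
True-score variance = [23.4²·0.57 + 4.9²·0.76] − 22.932 = 330.357 − 22.932 = 307.425.
Reliability = 307.425 / 548.638 = 0.560.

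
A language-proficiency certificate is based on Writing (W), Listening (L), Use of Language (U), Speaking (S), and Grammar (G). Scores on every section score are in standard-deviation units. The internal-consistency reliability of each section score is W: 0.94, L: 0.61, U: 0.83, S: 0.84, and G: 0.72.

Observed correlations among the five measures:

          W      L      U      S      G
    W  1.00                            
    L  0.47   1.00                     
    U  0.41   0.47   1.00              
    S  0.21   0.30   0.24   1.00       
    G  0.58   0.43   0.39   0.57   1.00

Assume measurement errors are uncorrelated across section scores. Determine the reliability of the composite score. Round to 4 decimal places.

0.9193

Var(W+L+U+S+G) = 5 + 2·[0.47 + 0.41 + 0.21 + 0.58 + 0.47 + 0.30 + 0.43 + 0.24 + 0.39 + 0.57] = 5 + 8.14 = 13.14.
Because errors are independent across components, Cov(Tᵢ,Tⱼ) = Cov(Xᵢ,Xⱼ); the off-diagonal part of the true-score variance is the same as above.
True-score variance = [0.94 + 0.61 + 0.83 + 0.84 + 0.72] + 8.14 = 3.94 + 8.14 = 12.08.
Reliability = 12.08 / 13.14 = 0.9193.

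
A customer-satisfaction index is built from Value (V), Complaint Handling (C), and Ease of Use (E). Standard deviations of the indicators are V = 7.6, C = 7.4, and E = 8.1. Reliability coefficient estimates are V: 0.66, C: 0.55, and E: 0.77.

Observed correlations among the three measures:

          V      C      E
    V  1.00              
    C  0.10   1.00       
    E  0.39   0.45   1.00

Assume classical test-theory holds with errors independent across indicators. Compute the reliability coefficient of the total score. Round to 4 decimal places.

0.7962

Var(V+C+E) = 7.6² + 7.4² + 8.1² + 2·[7.6·7.4·0.10 + 7.6·8.1·0.39 + 7.4·8.1·0.45] = 178.13 + 113.211 = 291.341.
Because errors are independent across components, Cov(Tᵢ,Tⱼ) = Cov(Xᵢ,Xⱼ); the off-diagonal part of the true-score variance is the same as above.
True-score variance = [7.6²·0.66 + 7.4²·0.55 + 8.1²·0.77] + 113.211 = 118.759 + 113.211 = 231.97.
Reliability = 231.97 / 291.341 = 0.7962.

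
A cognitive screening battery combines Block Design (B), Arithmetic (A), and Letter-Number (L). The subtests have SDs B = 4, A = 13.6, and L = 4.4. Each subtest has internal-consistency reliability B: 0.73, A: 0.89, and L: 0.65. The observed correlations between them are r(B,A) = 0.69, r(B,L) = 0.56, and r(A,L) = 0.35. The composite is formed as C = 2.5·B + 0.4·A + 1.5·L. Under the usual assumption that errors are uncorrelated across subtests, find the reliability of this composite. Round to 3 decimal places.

Var(C) = 2.5²·4² + 0.4²·13.6² + 1.5²·4.4² + 2·[4·13.6·0.69 + 3.75·4·4.4·0.56 + 0.6·13.6·4.4·0.35] = 173.154 + 174.125 = 347.278.
Under uncorrelated errors the observed covariances equal the true-score covariances, so only the own-variance terms attenuate.
True-score variance = [2.5²·4²·0.73 + 0.4²·13.6²·0.89 + 1.5²·4.4²·0.65] + 174.125 = 127.652 + 174.125 = 301.777.
Reliability = 301.777 / 347.278 = 0.869.

0.869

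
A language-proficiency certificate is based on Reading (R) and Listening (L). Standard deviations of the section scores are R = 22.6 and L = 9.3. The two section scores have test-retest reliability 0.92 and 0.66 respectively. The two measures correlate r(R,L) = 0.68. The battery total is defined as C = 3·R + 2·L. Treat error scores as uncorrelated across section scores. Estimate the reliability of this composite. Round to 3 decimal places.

Var(C) = 3²·22.6² + 2²·9.3² + 2·[6·22.6·9.3·0.68] = 4942.8 + 1715.07 = 6657.87.
With uncorrelated errors the cross-covariances are all true-score covariance, so they carry over unchanged; only the diagonal terms shrink to ρᵢσᵢ².
True-score variance = [3²·22.6²·0.92 + 2²·9.3²·0.66] + 1715.07 = 4457.43 + 1715.07 = 6172.5.
Reliability = 6172.5 / 6657.87 = 0.927.

0.927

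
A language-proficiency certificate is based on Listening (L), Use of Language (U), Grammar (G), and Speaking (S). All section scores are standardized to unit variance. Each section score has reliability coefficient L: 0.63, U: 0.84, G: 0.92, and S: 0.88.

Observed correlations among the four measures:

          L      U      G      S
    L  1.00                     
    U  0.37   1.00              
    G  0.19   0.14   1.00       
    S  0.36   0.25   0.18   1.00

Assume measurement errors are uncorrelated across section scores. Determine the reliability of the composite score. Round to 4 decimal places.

0.8954

Var(L+U+G+S) = 4 + 2·[0.37 + 0.19 + 0.36 + 0.14 + 0.25 + 0.18] = 4 + 2.98 = 6.98.
With uncorrelated errors the cross-covariances are all true-score covariance, so they carry over unchanged; only the diagonal terms shrink to ρᵢσᵢ².
True-score variance = [0.63 + 0.84 + 0.92 + 0.88] + 2.98 = 3.27 + 2.98 = 6.25.
Reliability = 6.25 / 6.98 = 0.8954.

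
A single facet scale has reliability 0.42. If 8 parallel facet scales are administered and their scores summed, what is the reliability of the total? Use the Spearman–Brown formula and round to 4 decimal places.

ρ_k = kρ / (1 + (k−1)ρ) = 8·0.42 / (1 + 7·0.42) = 3.360 / 3.940 = 0.8528.

0.8528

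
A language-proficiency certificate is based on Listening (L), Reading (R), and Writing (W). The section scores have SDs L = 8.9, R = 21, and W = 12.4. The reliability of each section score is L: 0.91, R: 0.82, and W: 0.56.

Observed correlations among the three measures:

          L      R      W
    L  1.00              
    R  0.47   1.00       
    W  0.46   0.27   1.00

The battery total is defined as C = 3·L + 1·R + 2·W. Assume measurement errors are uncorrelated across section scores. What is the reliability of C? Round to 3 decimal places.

0.870

Var(C) = 3²·8.9² + 21² + 2²·12.4² + 2·[3·8.9·21·0.47 + 6·8.9·12.4·0.46 + 2·21·12.4·0.27] = 1768.93 + 1417.48 = 3186.41.
Because errors are independent across components, Cov(Tᵢ,Tⱼ) = Cov(Xᵢ,Xⱼ); the off-diagonal part of the true-score variance is the same as above.
True-score variance = [3²·8.9²·0.91 + 21²·0.82 + 2²·12.4²·0.56] + 1417.48 = 1354.77 + 1417.48 = 2772.25.
Reliability = 2772.25 / 3186.41 = 0.870.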